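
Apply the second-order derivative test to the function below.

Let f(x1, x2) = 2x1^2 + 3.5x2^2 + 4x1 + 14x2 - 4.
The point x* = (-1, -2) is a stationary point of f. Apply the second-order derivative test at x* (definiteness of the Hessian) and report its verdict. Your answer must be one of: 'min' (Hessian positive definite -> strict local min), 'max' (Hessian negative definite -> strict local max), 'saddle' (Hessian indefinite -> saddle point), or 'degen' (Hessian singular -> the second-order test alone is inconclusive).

Compute the Hessian H = grad^2 f:
  H = [[4, 0], [0, 7]]
Verify stationarity: grad f(x*) = H x* + g = (0, 0).
Eigenvalues of H: 4, 7.
Both eigenvalues > 0, so H is positive definite -> x* is a strict local min.

min


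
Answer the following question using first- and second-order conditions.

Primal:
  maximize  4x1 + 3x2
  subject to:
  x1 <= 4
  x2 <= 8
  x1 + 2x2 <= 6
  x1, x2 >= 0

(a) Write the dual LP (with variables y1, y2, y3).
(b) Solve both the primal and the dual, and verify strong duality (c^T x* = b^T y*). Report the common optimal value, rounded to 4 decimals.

The standard primal-dual pair for 'max c^T x s.t. A x <= b, x >= 0' is:
  Dual:  min b^T y  s.t.  A^T y >= c,  y >= 0.

So the dual LP is:
  minimize  4y1 + 8y2 + 6y3
  subject to:
    y1 + y3 >= 4
    y2 + 2y3 >= 3
    y1, y2, y3 >= 0

Solving the primal: x* = (4, 1).
  primal value c^T x* = 19.
Solving the dual: y* = (2.5, 0, 1.5).
  dual value b^T y* = 19.
Strong duality: c^T x* = b^T y*. Confirmed.

19


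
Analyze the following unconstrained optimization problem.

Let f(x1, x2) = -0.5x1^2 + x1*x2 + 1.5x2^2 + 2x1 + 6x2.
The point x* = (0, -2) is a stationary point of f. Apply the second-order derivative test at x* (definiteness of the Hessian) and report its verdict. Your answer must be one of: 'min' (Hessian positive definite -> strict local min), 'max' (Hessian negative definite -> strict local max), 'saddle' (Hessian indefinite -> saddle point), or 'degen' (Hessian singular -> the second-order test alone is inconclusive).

Compute the Hessian H = grad^2 f:
  H = [[-1, 1], [1, 3]]
Verify stationarity: grad f(x*) = H x* + g = (0, 0).
Eigenvalues of H: -1.2361, 3.2361.
Eigenvalues have mixed signs, so H is indefinite -> x* is a saddle point.

saddle


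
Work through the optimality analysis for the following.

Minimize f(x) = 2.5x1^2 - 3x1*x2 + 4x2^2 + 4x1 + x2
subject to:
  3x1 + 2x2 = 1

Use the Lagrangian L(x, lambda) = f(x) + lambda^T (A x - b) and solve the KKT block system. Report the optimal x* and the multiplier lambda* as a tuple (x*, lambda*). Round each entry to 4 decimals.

Form the Lagrangian:
  L(x, lambda) = (1/2) x^T Q x + c^T x + lambda^T (A x - b)
Stationarity (grad_x L = 0): Q x + c + A^T lambda = 0.
Primal feasibility: A x = b.

This gives the KKT block system:
  [ Q   A^T ] [ x     ]   [-c ]
  [ A    0  ] [ lambda ] = [ b ]

Solving the linear system:
  x*      = (0.1563, 0.2656)
  lambda* = (-1.3281)
  f(x*)   = 1.1094

x* = (0.1563, 0.2656), lambda* = (-1.3281)


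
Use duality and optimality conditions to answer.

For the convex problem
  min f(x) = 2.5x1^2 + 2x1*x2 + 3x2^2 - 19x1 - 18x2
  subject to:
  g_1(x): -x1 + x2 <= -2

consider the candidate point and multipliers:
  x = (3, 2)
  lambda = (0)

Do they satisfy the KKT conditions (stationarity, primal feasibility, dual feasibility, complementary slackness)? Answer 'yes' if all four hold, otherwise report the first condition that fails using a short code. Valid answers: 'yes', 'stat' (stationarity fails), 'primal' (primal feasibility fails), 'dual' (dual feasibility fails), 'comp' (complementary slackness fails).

Gradient of f: grad f(x) = Q x + c = (0, 0)
Constraint values g_i(x) = a_i^T x - b_i:
  g_1((3, 2)) = 1
Stationarity residual: grad f(x) + sum_i lambda_i a_i = (0, 0)
  -> stationarity OK
Primal feasibility (all g_i <= 0): FAILS
Dual feasibility (all lambda_i >= 0): OK
Complementary slackness (lambda_i * g_i(x) = 0 for all i): OK

Verdict: the first failing condition is primal_feasibility -> primal.

primal


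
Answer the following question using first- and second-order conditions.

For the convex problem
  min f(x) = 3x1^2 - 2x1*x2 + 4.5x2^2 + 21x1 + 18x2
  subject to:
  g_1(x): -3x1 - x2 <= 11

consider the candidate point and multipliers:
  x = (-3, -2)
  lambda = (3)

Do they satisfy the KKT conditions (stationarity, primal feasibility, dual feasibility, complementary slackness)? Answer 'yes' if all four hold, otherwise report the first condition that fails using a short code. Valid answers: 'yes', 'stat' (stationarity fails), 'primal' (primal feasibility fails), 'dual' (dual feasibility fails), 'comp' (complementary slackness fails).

Gradient of f: grad f(x) = Q x + c = (7, 6)
Constraint values g_i(x) = a_i^T x - b_i:
  g_1((-3, -2)) = 0
Stationarity residual: grad f(x) + sum_i lambda_i a_i = (-2, 3)
  -> stationarity FAILS
Primal feasibility (all g_i <= 0): OK
Dual feasibility (all lambda_i >= 0): OK
Complementary slackness (lambda_i * g_i(x) = 0 for all i): OK

Verdict: the first failing condition is stationarity -> stat.

stat


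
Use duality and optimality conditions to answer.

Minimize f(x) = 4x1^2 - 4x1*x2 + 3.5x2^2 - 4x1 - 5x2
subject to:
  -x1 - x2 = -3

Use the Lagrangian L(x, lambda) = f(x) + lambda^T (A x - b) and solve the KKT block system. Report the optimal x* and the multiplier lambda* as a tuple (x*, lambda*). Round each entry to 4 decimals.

Form the Lagrangian:
  L(x, lambda) = (1/2) x^T Q x + c^T x + lambda^T (A x - b)
Stationarity (grad_x L = 0): Q x + c + A^T lambda = 0.
Primal feasibility: A x = b.

This gives the KKT block system:
  [ Q   A^T ] [ x     ]   [-c ]
  [ A    0  ] [ lambda ] = [ b ]

Solving the linear system:
  x*      = (1.3913, 1.6087)
  lambda* = (0.6957)
  f(x*)   = -5.7609

x* = (1.3913, 1.6087), lambda* = (0.6957)


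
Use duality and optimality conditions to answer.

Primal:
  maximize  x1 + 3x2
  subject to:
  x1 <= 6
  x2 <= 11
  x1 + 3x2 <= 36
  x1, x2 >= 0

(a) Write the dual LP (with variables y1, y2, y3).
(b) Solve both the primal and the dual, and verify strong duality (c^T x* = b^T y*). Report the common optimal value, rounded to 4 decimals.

The standard primal-dual pair for 'max c^T x s.t. A x <= b, x >= 0' is:
  Dual:  min b^T y  s.t.  A^T y >= c,  y >= 0.

So the dual LP is:
  minimize  6y1 + 11y2 + 36y3
  subject to:
    y1 + y3 >= 1
    y2 + 3y3 >= 3
    y1, y2, y3 >= 0

Solving the primal: x* = (3, 11).
  primal value c^T x* = 36.
Solving the dual: y* = (0, 0, 1).
  dual value b^T y* = 36.
Strong duality: c^T x* = b^T y*. Confirmed.

36


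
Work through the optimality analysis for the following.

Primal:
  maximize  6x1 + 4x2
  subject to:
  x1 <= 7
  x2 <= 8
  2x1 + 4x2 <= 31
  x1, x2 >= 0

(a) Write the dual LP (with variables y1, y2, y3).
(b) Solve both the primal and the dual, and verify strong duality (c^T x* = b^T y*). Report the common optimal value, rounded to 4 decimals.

The standard primal-dual pair for 'max c^T x s.t. A x <= b, x >= 0' is:
  Dual:  min b^T y  s.t.  A^T y >= c,  y >= 0.

So the dual LP is:
  minimize  7y1 + 8y2 + 31y3
  subject to:
    y1 + 2y3 >= 6
    y2 + 4y3 >= 4
    y1, y2, y3 >= 0

Solving the primal: x* = (7, 4.25).
  primal value c^T x* = 59.
Solving the dual: y* = (4, 0, 1).
  dual value b^T y* = 59.
Strong duality: c^T x* = b^T y*. Confirmed.

59


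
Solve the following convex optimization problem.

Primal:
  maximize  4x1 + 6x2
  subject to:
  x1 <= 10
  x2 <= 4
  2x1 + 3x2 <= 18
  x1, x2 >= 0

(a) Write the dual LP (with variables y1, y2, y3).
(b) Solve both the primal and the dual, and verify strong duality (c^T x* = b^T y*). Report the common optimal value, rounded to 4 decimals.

The standard primal-dual pair for 'max c^T x s.t. A x <= b, x >= 0' is:
  Dual:  min b^T y  s.t.  A^T y >= c,  y >= 0.

So the dual LP is:
  minimize  10y1 + 4y2 + 18y3
  subject to:
    y1 + 2y3 >= 4
    y2 + 3y3 >= 6
    y1, y2, y3 >= 0

Solving the primal: x* = (9, 0).
  primal value c^T x* = 36.
Solving the dual: y* = (0, 0, 2).
  dual value b^T y* = 36.
Strong duality: c^T x* = b^T y*. Confirmed.

36


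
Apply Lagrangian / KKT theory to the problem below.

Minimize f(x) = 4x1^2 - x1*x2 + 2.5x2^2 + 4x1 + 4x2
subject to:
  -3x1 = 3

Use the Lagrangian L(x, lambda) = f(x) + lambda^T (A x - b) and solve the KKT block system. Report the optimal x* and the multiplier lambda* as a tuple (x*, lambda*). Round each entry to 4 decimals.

Form the Lagrangian:
  L(x, lambda) = (1/2) x^T Q x + c^T x + lambda^T (A x - b)
Stationarity (grad_x L = 0): Q x + c + A^T lambda = 0.
Primal feasibility: A x = b.

This gives the KKT block system:
  [ Q   A^T ] [ x     ]   [-c ]
  [ A    0  ] [ lambda ] = [ b ]

Solving the linear system:
  x*      = (-1, -1)
  lambda* = (-1)
  f(x*)   = -2.5

x* = (-1, -1), lambda* = (-1)


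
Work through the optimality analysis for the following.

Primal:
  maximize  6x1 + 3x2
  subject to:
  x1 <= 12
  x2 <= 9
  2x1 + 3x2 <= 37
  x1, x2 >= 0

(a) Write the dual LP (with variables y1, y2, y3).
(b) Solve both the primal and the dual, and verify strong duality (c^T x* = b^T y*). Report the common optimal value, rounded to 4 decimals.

The standard primal-dual pair for 'max c^T x s.t. A x <= b, x >= 0' is:
  Dual:  min b^T y  s.t.  A^T y >= c,  y >= 0.

So the dual LP is:
  minimize  12y1 + 9y2 + 37y3
  subject to:
    y1 + 2y3 >= 6
    y2 + 3y3 >= 3
    y1, y2, y3 >= 0

Solving the primal: x* = (12, 4.3333).
  primal value c^T x* = 85.
Solving the dual: y* = (4, 0, 1).
  dual value b^T y* = 85.
Strong duality: c^T x* = b^T y*. Confirmed.

85


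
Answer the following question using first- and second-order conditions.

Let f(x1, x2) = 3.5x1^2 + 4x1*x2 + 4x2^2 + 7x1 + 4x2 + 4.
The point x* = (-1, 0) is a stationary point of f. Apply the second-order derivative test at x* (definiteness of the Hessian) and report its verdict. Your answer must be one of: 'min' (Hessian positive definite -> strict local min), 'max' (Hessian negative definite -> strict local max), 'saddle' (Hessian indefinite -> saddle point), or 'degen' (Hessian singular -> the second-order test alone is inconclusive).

Compute the Hessian H = grad^2 f:
  H = [[7, 4], [4, 8]]
Verify stationarity: grad f(x*) = H x* + g = (0, 0).
Eigenvalues of H: 3.4689, 11.5311.
Both eigenvalues > 0, so H is positive definite -> x* is a strict local min.

min


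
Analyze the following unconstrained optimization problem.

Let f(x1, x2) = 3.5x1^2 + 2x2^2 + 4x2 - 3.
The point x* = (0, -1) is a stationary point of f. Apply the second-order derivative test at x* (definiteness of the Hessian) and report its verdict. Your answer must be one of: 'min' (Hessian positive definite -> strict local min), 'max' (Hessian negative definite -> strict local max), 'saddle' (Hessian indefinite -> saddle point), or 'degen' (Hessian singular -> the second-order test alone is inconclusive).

Compute the Hessian H = grad^2 f:
  H = [[7, 0], [0, 4]]
Verify stationarity: grad f(x*) = H x* + g = (0, 0).
Eigenvalues of H: 4, 7.
Both eigenvalues > 0, so H is positive definite -> x* is a strict local min.

min


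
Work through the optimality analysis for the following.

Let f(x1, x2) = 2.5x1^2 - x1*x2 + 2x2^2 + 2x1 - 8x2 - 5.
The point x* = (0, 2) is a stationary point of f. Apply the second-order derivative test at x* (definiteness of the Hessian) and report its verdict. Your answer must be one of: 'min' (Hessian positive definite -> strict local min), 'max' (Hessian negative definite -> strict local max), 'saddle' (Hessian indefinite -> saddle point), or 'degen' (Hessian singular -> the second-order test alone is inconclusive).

Compute the Hessian H = grad^2 f:
  H = [[5, -1], [-1, 4]]
Verify stationarity: grad f(x*) = H x* + g = (0, 0).
Eigenvalues of H: 3.382, 5.618.
Both eigenvalues > 0, so H is positive definite -> x* is a strict local min.

min


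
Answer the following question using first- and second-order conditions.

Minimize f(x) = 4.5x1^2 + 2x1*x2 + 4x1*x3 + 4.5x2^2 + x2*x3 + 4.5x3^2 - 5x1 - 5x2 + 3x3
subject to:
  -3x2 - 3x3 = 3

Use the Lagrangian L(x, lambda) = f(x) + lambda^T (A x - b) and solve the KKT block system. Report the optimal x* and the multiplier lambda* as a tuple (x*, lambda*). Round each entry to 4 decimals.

Form the Lagrangian:
  L(x, lambda) = (1/2) x^T Q x + c^T x + lambda^T (A x - b)
Stationarity (grad_x L = 0): Q x + c + A^T lambda = 0.
Primal feasibility: A x = b.

This gives the KKT block system:
  [ Q   A^T ] [ x     ]   [-c ]
  [ A    0  ] [ lambda ] = [ b ]

Solving the linear system:
  x*      = (1.0286, 0.1286, -1.1286)
  lambda* = (-0.9714)
  f(x*)   = -3.1286

x* = (1.0286, 0.1286, -1.1286), lambda* = (-0.9714)


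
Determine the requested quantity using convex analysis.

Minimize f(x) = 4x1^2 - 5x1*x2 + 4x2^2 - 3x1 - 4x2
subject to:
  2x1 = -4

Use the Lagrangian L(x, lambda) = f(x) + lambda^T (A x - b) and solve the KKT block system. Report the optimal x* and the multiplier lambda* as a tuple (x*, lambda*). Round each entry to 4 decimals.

Form the Lagrangian:
  L(x, lambda) = (1/2) x^T Q x + c^T x + lambda^T (A x - b)
Stationarity (grad_x L = 0): Q x + c + A^T lambda = 0.
Primal feasibility: A x = b.

This gives the KKT block system:
  [ Q   A^T ] [ x     ]   [-c ]
  [ A    0  ] [ lambda ] = [ b ]

Solving the linear system:
  x*      = (-2, -0.75)
  lambda* = (7.625)
  f(x*)   = 19.75

x* = (-2, -0.75), lambda* = (7.625)


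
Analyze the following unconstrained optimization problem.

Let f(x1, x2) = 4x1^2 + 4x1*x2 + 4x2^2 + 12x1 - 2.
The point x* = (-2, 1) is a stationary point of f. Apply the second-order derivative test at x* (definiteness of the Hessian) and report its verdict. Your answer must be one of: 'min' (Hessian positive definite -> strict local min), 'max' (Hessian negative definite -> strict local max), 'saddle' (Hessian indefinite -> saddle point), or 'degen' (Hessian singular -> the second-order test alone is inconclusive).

Compute the Hessian H = grad^2 f:
  H = [[8, 4], [4, 8]]
Verify stationarity: grad f(x*) = H x* + g = (0, 0).
Eigenvalues of H: 4, 12.
Both eigenvalues > 0, so H is positive definite -> x* is a strict local min.

min


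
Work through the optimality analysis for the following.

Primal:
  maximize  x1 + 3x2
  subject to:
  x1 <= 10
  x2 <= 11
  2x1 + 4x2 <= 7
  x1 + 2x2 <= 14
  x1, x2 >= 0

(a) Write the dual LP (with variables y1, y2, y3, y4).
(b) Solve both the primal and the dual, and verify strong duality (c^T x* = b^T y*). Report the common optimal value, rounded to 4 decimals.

The standard primal-dual pair for 'max c^T x s.t. A x <= b, x >= 0' is:
  Dual:  min b^T y  s.t.  A^T y >= c,  y >= 0.

So the dual LP is:
  minimize  10y1 + 11y2 + 7y3 + 14y4
  subject to:
    y1 + 2y3 + y4 >= 1
    y2 + 4y3 + 2y4 >= 3
    y1, y2, y3, y4 >= 0

Solving the primal: x* = (0, 1.75).
  primal value c^T x* = 5.25.
Solving the dual: y* = (0, 0, 0.75, 0).
  dual value b^T y* = 5.25.
Strong duality: c^T x* = b^T y*. Confirmed.

5.25


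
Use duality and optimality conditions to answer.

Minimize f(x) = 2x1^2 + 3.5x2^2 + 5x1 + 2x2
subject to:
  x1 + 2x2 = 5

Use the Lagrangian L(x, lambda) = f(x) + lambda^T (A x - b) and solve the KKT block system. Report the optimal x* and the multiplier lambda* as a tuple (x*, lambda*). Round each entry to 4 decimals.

Form the Lagrangian:
  L(x, lambda) = (1/2) x^T Q x + c^T x + lambda^T (A x - b)
Stationarity (grad_x L = 0): Q x + c + A^T lambda = 0.
Primal feasibility: A x = b.

This gives the KKT block system:
  [ Q   A^T ] [ x     ]   [-c ]
  [ A    0  ] [ lambda ] = [ b ]

Solving the linear system:
  x*      = (0.8261, 2.087)
  lambda* = (-8.3043)
  f(x*)   = 24.913

x* = (0.8261, 2.087), lambda* = (-8.3043)


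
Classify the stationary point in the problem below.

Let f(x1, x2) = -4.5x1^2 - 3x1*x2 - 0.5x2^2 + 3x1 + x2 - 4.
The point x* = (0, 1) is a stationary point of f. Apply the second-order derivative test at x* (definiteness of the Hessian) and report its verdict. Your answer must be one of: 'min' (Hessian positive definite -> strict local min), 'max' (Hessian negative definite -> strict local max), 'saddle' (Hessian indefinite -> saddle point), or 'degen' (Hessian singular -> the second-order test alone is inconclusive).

Compute the Hessian H = grad^2 f:
  H = [[-9, -3], [-3, -1]]
Verify stationarity: grad f(x*) = H x* + g = (0, 0).
Eigenvalues of H: -10, 0.
H has a zero eigenvalue (singular; negative semidefinite but not definite), so H is neither positive definite, negative definite, nor indefinite. The second-order test alone is inconclusive -> degen.
(Indeed, f is constant along the null direction of H through x*, so x* is not a strict local extremum.)

degen


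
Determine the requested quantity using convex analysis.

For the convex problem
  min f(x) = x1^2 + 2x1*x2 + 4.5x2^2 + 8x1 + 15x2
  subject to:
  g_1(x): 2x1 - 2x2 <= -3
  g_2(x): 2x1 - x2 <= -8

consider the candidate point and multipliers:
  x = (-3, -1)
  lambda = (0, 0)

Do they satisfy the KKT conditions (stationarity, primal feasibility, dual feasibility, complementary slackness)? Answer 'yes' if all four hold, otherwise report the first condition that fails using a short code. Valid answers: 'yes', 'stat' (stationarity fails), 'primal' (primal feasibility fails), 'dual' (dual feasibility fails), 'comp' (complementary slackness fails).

Gradient of f: grad f(x) = Q x + c = (0, 0)
Constraint values g_i(x) = a_i^T x - b_i:
  g_1((-3, -1)) = -1
  g_2((-3, -1)) = 3
Stationarity residual: grad f(x) + sum_i lambda_i a_i = (0, 0)
  -> stationarity OK
Primal feasibility (all g_i <= 0): FAILS
Dual feasibility (all lambda_i >= 0): OK
Complementary slackness (lambda_i * g_i(x) = 0 for all i): OK

Verdict: the first failing condition is primal_feasibility -> primal.

primal


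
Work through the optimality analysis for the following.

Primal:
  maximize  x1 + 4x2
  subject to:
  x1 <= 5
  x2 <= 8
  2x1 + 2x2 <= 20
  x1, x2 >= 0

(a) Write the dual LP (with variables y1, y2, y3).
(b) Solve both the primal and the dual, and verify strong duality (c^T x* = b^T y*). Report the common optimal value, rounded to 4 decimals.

The standard primal-dual pair for 'max c^T x s.t. A x <= b, x >= 0' is:
  Dual:  min b^T y  s.t.  A^T y >= c,  y >= 0.

So the dual LP is:
  minimize  5y1 + 8y2 + 20y3
  subject to:
    y1 + 2y3 >= 1
    y2 + 2y3 >= 4
    y1, y2, y3 >= 0

Solving the primal: x* = (2, 8).
  primal value c^T x* = 34.
Solving the dual: y* = (0, 3, 0.5).
  dual value b^T y* = 34.
Strong duality: c^T x* = b^T y*. Confirmed.

34


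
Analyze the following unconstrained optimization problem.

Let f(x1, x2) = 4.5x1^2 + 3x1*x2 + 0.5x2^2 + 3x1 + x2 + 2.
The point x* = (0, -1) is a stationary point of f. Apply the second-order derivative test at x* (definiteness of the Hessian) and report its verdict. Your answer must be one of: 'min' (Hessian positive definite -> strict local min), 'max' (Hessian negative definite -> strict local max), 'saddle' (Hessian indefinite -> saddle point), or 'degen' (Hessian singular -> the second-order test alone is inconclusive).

Compute the Hessian H = grad^2 f:
  H = [[9, 3], [3, 1]]
Verify stationarity: grad f(x*) = H x* + g = (0, 0).
Eigenvalues of H: 0, 10.
H has a zero eigenvalue (singular; positive semidefinite but not definite), so H is neither positive definite, negative definite, nor indefinite. The second-order test alone is inconclusive -> degen.
(Indeed, f is constant along the null direction of H through x*, so x* is not a strict local extremum.)

degen


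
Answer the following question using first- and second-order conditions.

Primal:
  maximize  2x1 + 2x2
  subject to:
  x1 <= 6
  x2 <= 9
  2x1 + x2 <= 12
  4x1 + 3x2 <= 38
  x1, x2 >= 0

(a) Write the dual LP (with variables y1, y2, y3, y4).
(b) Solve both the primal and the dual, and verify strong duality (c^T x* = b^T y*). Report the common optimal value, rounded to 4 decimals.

The standard primal-dual pair for 'max c^T x s.t. A x <= b, x >= 0' is:
  Dual:  min b^T y  s.t.  A^T y >= c,  y >= 0.

So the dual LP is:
  minimize  6y1 + 9y2 + 12y3 + 38y4
  subject to:
    y1 + 2y3 + 4y4 >= 2
    y2 + y3 + 3y4 >= 2
    y1, y2, y3, y4 >= 0

Solving the primal: x* = (1.5, 9).
  primal value c^T x* = 21.
Solving the dual: y* = (0, 1, 1, 0).
  dual value b^T y* = 21.
Strong duality: c^T x* = b^T y*. Confirmed.

21


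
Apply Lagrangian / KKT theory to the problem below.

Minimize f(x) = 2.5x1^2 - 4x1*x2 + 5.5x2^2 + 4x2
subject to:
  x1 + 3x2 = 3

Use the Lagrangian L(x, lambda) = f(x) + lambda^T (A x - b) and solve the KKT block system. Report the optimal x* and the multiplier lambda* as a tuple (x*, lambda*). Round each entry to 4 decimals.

Form the Lagrangian:
  L(x, lambda) = (1/2) x^T Q x + c^T x + lambda^T (A x - b)
Stationarity (grad_x L = 0): Q x + c + A^T lambda = 0.
Primal feasibility: A x = b.

This gives the KKT block system:
  [ Q   A^T ] [ x     ]   [-c ]
  [ A    0  ] [ lambda ] = [ b ]

Solving the linear system:
  x*      = (1.0125, 0.6625)
  lambda* = (-2.4125)
  f(x*)   = 4.9437

x* = (1.0125, 0.6625), lambda* = (-2.4125)


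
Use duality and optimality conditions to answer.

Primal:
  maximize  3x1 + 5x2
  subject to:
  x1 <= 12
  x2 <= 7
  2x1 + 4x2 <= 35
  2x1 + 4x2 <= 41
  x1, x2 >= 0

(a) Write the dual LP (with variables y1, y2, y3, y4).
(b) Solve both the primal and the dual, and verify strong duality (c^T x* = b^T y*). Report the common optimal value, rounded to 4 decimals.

The standard primal-dual pair for 'max c^T x s.t. A x <= b, x >= 0' is:
  Dual:  min b^T y  s.t.  A^T y >= c,  y >= 0.

So the dual LP is:
  minimize  12y1 + 7y2 + 35y3 + 41y4
  subject to:
    y1 + 2y3 + 2y4 >= 3
    y2 + 4y3 + 4y4 >= 5
    y1, y2, y3, y4 >= 0

Solving the primal: x* = (12, 2.75).
  primal value c^T x* = 49.75.
Solving the dual: y* = (0.5, 0, 1.25, 0).
  dual value b^T y* = 49.75.
Strong duality: c^T x* = b^T y*. Confirmed.

49.75


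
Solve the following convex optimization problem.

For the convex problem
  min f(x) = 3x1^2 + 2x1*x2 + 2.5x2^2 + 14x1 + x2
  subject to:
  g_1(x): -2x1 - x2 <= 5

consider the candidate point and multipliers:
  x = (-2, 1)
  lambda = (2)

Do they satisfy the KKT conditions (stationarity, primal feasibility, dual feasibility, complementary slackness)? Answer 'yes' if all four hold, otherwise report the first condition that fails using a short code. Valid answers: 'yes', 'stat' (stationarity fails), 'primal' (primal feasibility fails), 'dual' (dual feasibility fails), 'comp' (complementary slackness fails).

Gradient of f: grad f(x) = Q x + c = (4, 2)
Constraint values g_i(x) = a_i^T x - b_i:
  g_1((-2, 1)) = -2
Stationarity residual: grad f(x) + sum_i lambda_i a_i = (0, 0)
  -> stationarity OK
Primal feasibility (all g_i <= 0): OK
Dual feasibility (all lambda_i >= 0): OK
Complementary slackness (lambda_i * g_i(x) = 0 for all i): FAILS

Verdict: the first failing condition is complementary_slackness -> comp.

comp


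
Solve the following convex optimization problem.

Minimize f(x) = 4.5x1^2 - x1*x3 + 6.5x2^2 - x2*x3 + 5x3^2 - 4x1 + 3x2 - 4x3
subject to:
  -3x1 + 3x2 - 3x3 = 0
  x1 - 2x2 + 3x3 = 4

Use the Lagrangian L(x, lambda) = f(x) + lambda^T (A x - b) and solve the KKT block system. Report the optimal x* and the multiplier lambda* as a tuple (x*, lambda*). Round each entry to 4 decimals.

Form the Lagrangian:
  L(x, lambda) = (1/2) x^T Q x + c^T x + lambda^T (A x - b)
Stationarity (grad_x L = 0): Q x + c + A^T lambda = 0.
Primal feasibility: A x = b.

This gives the KKT block system:
  [ Q   A^T ] [ x     ]   [-c ]
  [ A    0  ] [ lambda ] = [ b ]

Solving the linear system:
  x*      = (-1.9385, 0.1231, 2.0615)
  lambda* = (-14.8256, -20.9692)
  f(x*)   = 41.8769

x* = (-1.9385, 0.1231, 2.0615), lambda* = (-14.8256, -20.9692)


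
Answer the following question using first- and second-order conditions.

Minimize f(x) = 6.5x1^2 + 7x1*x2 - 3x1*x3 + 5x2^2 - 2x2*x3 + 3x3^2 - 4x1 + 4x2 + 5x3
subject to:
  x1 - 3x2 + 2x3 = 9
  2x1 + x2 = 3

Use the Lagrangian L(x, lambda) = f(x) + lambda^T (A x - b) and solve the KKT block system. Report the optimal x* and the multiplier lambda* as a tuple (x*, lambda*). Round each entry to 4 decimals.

Form the Lagrangian:
  L(x, lambda) = (1/2) x^T Q x + c^T x + lambda^T (A x - b)
Stationarity (grad_x L = 0): Q x + c + A^T lambda = 0.
Primal feasibility: A x = b.

This gives the KKT block system:
  [ Q   A^T ] [ x     ]   [-c ]
  [ A    0  ] [ lambda ] = [ b ]

Solving the linear system:
  x*      = (2.4863, -1.9727, 0.2978)
  lambda* = (-1.6366, -5.9918)
  f(x*)   = 8.179

x* = (2.4863, -1.9727, 0.2978), lambda* = (-1.6366, -5.9918)


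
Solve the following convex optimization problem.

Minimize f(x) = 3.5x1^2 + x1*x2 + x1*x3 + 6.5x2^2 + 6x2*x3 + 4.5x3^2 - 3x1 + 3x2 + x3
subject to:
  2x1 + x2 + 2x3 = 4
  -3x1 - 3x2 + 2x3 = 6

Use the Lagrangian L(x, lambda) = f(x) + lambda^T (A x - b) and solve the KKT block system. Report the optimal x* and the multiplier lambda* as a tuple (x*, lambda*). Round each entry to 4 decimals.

Form the Lagrangian:
  L(x, lambda) = (1/2) x^T Q x + c^T x + lambda^T (A x - b)
Stationarity (grad_x L = 0): Q x + c + A^T lambda = 0.
Primal feasibility: A x = b.

This gives the KKT block system:
  [ Q   A^T ] [ x     ]   [-c ]
  [ A    0  ] [ lambda ] = [ b ]

Solving the linear system:
  x*      = (0.6653, -1.3317, 2.0005)
  lambda* = (-3.9692, -1.8708)
  f(x*)   = 11.5555

x* = (0.6653, -1.3317, 2.0005), lambda* = (-3.9692, -1.8708)


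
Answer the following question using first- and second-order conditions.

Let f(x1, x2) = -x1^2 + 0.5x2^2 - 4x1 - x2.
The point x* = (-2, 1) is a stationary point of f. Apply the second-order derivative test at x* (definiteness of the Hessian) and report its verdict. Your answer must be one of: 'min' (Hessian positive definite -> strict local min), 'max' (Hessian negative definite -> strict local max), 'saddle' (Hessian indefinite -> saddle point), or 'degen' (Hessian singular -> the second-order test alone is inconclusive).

Compute the Hessian H = grad^2 f:
  H = [[-2, 0], [0, 1]]
Verify stationarity: grad f(x*) = H x* + g = (0, 0).
Eigenvalues of H: -2, 1.
Eigenvalues have mixed signs, so H is indefinite -> x* is a saddle point.

saddle


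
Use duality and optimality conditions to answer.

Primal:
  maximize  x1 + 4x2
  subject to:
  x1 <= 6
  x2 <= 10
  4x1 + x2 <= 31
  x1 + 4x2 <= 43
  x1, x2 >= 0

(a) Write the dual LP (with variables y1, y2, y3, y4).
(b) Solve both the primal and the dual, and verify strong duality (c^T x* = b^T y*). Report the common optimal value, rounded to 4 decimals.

The standard primal-dual pair for 'max c^T x s.t. A x <= b, x >= 0' is:
  Dual:  min b^T y  s.t.  A^T y >= c,  y >= 0.

So the dual LP is:
  minimize  6y1 + 10y2 + 31y3 + 43y4
  subject to:
    y1 + 4y3 + y4 >= 1
    y2 + y3 + 4y4 >= 4
    y1, y2, y3, y4 >= 0

Solving the primal: x* = (5.4, 9.4).
  primal value c^T x* = 43.
Solving the dual: y* = (0, 0, 0, 1).
  dual value b^T y* = 43.
Strong duality: c^T x* = b^T y*. Confirmed.

43


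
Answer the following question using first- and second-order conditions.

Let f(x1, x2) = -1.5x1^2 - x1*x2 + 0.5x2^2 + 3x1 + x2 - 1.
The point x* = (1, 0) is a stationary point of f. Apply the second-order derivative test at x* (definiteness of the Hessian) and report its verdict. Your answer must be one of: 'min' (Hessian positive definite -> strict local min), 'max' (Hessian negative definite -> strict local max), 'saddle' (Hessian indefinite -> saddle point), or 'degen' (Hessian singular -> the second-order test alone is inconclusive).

Compute the Hessian H = grad^2 f:
  H = [[-3, -1], [-1, 1]]
Verify stationarity: grad f(x*) = H x* + g = (0, 0).
Eigenvalues of H: -3.2361, 1.2361.
Eigenvalues have mixed signs, so H is indefinite -> x* is a saddle point.

saddle


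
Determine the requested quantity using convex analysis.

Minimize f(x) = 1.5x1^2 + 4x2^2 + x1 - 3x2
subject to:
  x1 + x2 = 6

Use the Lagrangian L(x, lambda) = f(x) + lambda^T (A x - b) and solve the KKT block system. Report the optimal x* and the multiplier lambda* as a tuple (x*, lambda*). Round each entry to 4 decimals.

Form the Lagrangian:
  L(x, lambda) = (1/2) x^T Q x + c^T x + lambda^T (A x - b)
Stationarity (grad_x L = 0): Q x + c + A^T lambda = 0.
Primal feasibility: A x = b.

This gives the KKT block system:
  [ Q   A^T ] [ x     ]   [-c ]
  [ A    0  ] [ lambda ] = [ b ]

Solving the linear system:
  x*      = (4, 2)
  lambda* = (-13)
  f(x*)   = 38

x* = (4, 2), lambda* = (-13)


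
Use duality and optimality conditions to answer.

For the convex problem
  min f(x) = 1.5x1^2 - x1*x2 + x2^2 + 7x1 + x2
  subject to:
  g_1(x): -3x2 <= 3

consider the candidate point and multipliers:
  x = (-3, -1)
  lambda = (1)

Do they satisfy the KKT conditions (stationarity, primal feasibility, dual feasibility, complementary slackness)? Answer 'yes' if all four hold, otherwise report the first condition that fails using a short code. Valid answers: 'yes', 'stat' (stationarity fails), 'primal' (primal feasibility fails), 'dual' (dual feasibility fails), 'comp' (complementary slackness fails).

Gradient of f: grad f(x) = Q x + c = (-1, 2)
Constraint values g_i(x) = a_i^T x - b_i:
  g_1((-3, -1)) = 0
Stationarity residual: grad f(x) + sum_i lambda_i a_i = (-1, -1)
  -> stationarity FAILS
Primal feasibility (all g_i <= 0): OK
Dual feasibility (all lambda_i >= 0): OK
Complementary slackness (lambda_i * g_i(x) = 0 for all i): OK

Verdict: the first failing condition is stationarity -> stat.

stat


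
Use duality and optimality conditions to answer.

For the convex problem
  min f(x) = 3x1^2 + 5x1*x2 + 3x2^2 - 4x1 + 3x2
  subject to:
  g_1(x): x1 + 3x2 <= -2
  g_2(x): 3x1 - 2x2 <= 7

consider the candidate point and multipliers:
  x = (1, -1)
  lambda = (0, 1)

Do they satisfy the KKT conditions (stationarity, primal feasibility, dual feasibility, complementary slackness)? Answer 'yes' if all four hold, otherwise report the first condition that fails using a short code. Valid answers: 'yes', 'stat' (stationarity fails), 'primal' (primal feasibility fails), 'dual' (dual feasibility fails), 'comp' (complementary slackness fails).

Gradient of f: grad f(x) = Q x + c = (-3, 2)
Constraint values g_i(x) = a_i^T x - b_i:
  g_1((1, -1)) = 0
  g_2((1, -1)) = -2
Stationarity residual: grad f(x) + sum_i lambda_i a_i = (0, 0)
  -> stationarity OK
Primal feasibility (all g_i <= 0): OK
Dual feasibility (all lambda_i >= 0): OK
Complementary slackness (lambda_i * g_i(x) = 0 for all i): FAILS

Verdict: the first failing condition is complementary_slackness -> comp.

comp


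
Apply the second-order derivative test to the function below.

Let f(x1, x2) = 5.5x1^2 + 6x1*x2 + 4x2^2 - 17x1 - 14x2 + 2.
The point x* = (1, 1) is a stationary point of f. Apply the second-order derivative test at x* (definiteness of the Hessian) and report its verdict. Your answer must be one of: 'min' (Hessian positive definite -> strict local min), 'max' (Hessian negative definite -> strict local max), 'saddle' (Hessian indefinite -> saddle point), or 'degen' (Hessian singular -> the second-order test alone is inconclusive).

Compute the Hessian H = grad^2 f:
  H = [[11, 6], [6, 8]]
Verify stationarity: grad f(x*) = H x* + g = (0, 0).
Eigenvalues of H: 3.3153, 15.6847.
Both eigenvalues > 0, so H is positive definite -> x* is a strict local min.

min


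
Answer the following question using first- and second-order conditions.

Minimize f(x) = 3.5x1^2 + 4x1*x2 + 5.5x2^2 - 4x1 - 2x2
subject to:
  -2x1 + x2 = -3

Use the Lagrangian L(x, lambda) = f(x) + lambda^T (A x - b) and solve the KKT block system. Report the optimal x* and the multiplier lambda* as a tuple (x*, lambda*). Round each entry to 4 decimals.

Form the Lagrangian:
  L(x, lambda) = (1/2) x^T Q x + c^T x + lambda^T (A x - b)
Stationarity (grad_x L = 0): Q x + c + A^T lambda = 0.
Primal feasibility: A x = b.

This gives the KKT block system:
  [ Q   A^T ] [ x     ]   [-c ]
  [ A    0  ] [ lambda ] = [ b ]

Solving the linear system:
  x*      = (1.2836, -0.4328)
  lambda* = (1.6269)
  f(x*)   = 0.306

x* = (1.2836, -0.4328), lambda* = (1.6269)


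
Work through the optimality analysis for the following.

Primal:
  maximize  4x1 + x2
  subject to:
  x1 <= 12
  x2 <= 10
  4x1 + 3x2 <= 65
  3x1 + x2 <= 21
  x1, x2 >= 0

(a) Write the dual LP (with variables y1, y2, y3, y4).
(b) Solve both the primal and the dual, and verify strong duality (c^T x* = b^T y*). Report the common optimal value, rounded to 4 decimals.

The standard primal-dual pair for 'max c^T x s.t. A x <= b, x >= 0' is:
  Dual:  min b^T y  s.t.  A^T y >= c,  y >= 0.

So the dual LP is:
  minimize  12y1 + 10y2 + 65y3 + 21y4
  subject to:
    y1 + 4y3 + 3y4 >= 4
    y2 + 3y3 + y4 >= 1
    y1, y2, y3, y4 >= 0

Solving the primal: x* = (7, 0).
  primal value c^T x* = 28.
Solving the dual: y* = (0, 0, 0, 1.3333).
  dual value b^T y* = 28.
Strong duality: c^T x* = b^T y*. Confirmed.

28


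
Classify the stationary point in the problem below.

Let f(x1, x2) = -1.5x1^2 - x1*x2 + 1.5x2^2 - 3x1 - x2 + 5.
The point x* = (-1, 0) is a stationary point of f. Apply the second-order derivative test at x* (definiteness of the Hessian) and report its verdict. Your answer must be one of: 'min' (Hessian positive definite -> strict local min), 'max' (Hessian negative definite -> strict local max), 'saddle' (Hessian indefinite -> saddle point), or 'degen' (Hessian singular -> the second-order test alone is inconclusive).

Compute the Hessian H = grad^2 f:
  H = [[-3, -1], [-1, 3]]
Verify stationarity: grad f(x*) = H x* + g = (0, 0).
Eigenvalues of H: -3.1623, 3.1623.
Eigenvalues have mixed signs, so H is indefinite -> x* is a saddle point.

saddle


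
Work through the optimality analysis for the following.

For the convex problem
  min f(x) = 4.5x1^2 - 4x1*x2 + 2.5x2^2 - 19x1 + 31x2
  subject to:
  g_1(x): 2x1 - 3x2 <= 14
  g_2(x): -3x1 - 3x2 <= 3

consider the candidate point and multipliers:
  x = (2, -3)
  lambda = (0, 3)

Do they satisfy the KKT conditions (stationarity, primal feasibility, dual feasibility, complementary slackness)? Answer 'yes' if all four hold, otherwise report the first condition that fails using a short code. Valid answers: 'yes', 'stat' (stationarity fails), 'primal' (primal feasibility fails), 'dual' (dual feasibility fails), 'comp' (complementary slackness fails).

Gradient of f: grad f(x) = Q x + c = (11, 8)
Constraint values g_i(x) = a_i^T x - b_i:
  g_1((2, -3)) = -1
  g_2((2, -3)) = 0
Stationarity residual: grad f(x) + sum_i lambda_i a_i = (2, -1)
  -> stationarity FAILS
Primal feasibility (all g_i <= 0): OK
Dual feasibility (all lambda_i >= 0): OK
Complementary slackness (lambda_i * g_i(x) = 0 for all i): OK

Verdict: the first failing condition is stationarity -> stat.

stat


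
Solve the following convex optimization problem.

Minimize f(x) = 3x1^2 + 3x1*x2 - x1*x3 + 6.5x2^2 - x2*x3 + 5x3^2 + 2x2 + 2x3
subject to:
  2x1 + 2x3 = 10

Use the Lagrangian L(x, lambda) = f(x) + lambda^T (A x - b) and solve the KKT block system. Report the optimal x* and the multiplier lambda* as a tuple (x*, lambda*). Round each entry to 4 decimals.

Form the Lagrangian:
  L(x, lambda) = (1/2) x^T Q x + c^T x + lambda^T (A x - b)
Stationarity (grad_x L = 0): Q x + c + A^T lambda = 0.
Primal feasibility: A x = b.

This gives the KKT block system:
  [ Q   A^T ] [ x     ]   [-c ]
  [ A    0  ] [ lambda ] = [ b ]

Solving the linear system:
  x*      = (3.344, -0.7982, 1.656)
  lambda* = (-8.0069)
  f(x*)   = 40.8922

x* = (3.344, -0.7982, 1.656), lambda* = (-8.0069)


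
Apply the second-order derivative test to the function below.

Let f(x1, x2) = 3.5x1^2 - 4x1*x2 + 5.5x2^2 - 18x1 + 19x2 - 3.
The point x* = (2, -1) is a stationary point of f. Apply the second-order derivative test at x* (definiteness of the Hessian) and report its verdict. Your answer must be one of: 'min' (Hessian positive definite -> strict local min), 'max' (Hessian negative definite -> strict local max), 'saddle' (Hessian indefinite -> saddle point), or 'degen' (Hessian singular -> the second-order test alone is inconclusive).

Compute the Hessian H = grad^2 f:
  H = [[7, -4], [-4, 11]]
Verify stationarity: grad f(x*) = H x* + g = (0, 0).
Eigenvalues of H: 4.5279, 13.4721.
Both eigenvalues > 0, so H is positive definite -> x* is a strict local min.

min


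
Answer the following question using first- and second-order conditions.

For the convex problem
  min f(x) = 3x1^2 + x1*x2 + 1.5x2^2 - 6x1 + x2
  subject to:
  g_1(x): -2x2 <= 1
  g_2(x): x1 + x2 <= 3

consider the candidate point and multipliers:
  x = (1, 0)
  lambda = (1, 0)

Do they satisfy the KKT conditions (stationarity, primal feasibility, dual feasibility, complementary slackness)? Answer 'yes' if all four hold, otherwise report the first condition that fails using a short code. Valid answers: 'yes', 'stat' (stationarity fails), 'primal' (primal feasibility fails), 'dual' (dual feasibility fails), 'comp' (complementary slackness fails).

Gradient of f: grad f(x) = Q x + c = (0, 2)
Constraint values g_i(x) = a_i^T x - b_i:
  g_1((1, 0)) = -1
  g_2((1, 0)) = -2
Stationarity residual: grad f(x) + sum_i lambda_i a_i = (0, 0)
  -> stationarity OK
Primal feasibility (all g_i <= 0): OK
Dual feasibility (all lambda_i >= 0): OK
Complementary slackness (lambda_i * g_i(x) = 0 for all i): FAILS

Verdict: the first failing condition is complementary_slackness -> comp.

comp


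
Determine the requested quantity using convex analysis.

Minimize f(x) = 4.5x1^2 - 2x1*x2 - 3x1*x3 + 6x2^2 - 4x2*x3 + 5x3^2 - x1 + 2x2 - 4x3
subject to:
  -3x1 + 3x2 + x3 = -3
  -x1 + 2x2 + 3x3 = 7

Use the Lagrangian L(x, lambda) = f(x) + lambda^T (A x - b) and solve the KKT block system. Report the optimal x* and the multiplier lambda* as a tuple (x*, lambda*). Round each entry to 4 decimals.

Form the Lagrangian:
  L(x, lambda) = (1/2) x^T Q x + c^T x + lambda^T (A x - b)
Stationarity (grad_x L = 0): Q x + c + A^T lambda = 0.
Primal feasibility: A x = b.

This gives the KKT block system:
  [ Q   A^T ] [ x     ]   [-c ]
  [ A    0  ] [ lambda ] = [ b ]

Solving the linear system:
  x*      = (2.5829, 0.6662, 2.7502)
  lambda* = (6.3848, -6.491)
  f(x*)   = 26.1701

x* = (2.5829, 0.6662, 2.7502), lambda* = (6.3848, -6.491)


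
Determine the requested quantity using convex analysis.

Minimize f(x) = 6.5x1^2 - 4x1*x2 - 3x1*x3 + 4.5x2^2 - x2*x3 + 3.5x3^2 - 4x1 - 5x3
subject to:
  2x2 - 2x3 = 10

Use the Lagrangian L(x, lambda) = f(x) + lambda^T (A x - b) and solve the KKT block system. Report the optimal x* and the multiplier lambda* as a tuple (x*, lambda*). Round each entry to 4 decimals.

Form the Lagrangian:
  L(x, lambda) = (1/2) x^T Q x + c^T x + lambda^T (A x - b)
Stationarity (grad_x L = 0): Q x + c + A^T lambda = 0.
Primal feasibility: A x = b.

This gives the KKT block system:
  [ Q   A^T ] [ x     ]   [-c ]
  [ A    0  ] [ lambda ] = [ b ]

Solving the linear system:
  x*      = (0.6842, 2.8421, -2.1579)
  lambda* = (-12.5)
  f(x*)   = 66.5263

x* = (0.6842, 2.8421, -2.1579), lambda* = (-12.5)


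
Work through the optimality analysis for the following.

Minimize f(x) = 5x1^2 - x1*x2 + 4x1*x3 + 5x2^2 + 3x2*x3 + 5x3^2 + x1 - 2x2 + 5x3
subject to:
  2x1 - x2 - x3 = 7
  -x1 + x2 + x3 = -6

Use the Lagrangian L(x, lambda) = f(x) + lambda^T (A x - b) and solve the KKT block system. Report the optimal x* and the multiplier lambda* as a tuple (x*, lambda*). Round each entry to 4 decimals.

Form the Lagrangian:
  L(x, lambda) = (1/2) x^T Q x + c^T x + lambda^T (A x - b)
Stationarity (grad_x L = 0): Q x + c + A^T lambda = 0.
Primal feasibility: A x = b.

This gives the KKT block system:
  [ Q   A^T ] [ x     ]   [-c ]
  [ A    0  ] [ lambda ] = [ b ]

Solving the linear system:
  x*      = (1, -1.6429, -3.3571)
  lambda* = (30.2857, 59.7857)
  f(x*)   = 67.1071

x* = (1, -1.6429, -3.3571), lambda* = (30.2857, 59.7857)


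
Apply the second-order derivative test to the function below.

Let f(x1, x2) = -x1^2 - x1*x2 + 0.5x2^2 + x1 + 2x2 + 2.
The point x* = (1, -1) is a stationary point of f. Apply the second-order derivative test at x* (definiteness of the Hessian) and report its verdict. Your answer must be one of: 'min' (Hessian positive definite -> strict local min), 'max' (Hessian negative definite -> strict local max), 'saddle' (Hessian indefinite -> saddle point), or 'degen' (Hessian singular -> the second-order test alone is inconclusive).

Compute the Hessian H = grad^2 f:
  H = [[-2, -1], [-1, 1]]
Verify stationarity: grad f(x*) = H x* + g = (0, 0).
Eigenvalues of H: -2.3028, 1.3028.
Eigenvalues have mixed signs, so H is indefinite -> x* is a saddle point.

saddle
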